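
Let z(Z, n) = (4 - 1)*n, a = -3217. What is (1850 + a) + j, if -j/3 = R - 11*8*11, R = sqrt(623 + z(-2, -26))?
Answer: 1537 - 3*sqrt(545) ≈ 1467.0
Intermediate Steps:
z(Z, n) = 3*n
R = sqrt(545) (R = sqrt(623 + 3*(-26)) = sqrt(623 - 78) = sqrt(545) ≈ 23.345)
j = 2904 - 3*sqrt(545) (j = -3*(sqrt(545) - 11*8*11) = -3*(sqrt(545) - 88*11) = -3*(sqrt(545) - 968) = -3*(-968 + sqrt(545)) = 2904 - 3*sqrt(545) ≈ 2834.0)
(1850 + a) + j = (1850 - 3217) + (2904 - 3*sqrt(545)) = -1367 + (2904 - 3*sqrt(545)) = 1537 - 3*sqrt(545)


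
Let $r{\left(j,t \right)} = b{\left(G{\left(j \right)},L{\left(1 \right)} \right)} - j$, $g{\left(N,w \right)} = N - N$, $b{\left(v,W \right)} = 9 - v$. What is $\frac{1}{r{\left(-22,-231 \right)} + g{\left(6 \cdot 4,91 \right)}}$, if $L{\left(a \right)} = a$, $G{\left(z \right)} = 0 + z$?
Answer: $\frac{1}{53} \approx 0.018868$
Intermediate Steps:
$G{\left(z \right)} = z$
$g{\left(N,w \right)} = 0$
$r{\left(j,t \right)} = 9 - 2 j$ ($r{\left(j,t \right)} = \left(9 - j\right) - j = 9 - 2 j$)
$\frac{1}{r{\left(-22,-231 \right)} + g{\left(6 \cdot 4,91 \right)}} = \frac{1}{\left(9 - -44\right) + 0} = \frac{1}{\left(9 + 44\right) + 0} = \frac{1}{53 + 0} = \frac{1}{53}$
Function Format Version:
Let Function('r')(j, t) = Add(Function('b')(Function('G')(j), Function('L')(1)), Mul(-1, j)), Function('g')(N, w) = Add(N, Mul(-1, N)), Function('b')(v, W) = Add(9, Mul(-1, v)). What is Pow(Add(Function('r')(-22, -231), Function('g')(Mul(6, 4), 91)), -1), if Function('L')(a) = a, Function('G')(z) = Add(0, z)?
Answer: Rational(1, 53) ≈ 0.018868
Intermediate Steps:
Function('G')(z) = z
Function('g')(N, w) = 0
Function('r')(j, t) = Add(9, Mul(-2, j)) (Function('r')(j, t) = Add(Add(9, Mul(-1, j)), Mul(-1, j)) = Add(9, Mul(-2, j)))
Pow(Add(Function('r')(-22, -231), Function('g')(Mul(6, 4), 91)), -1) = Pow(Add(Add(9, Mul(-2, -22)), 0), -1) = Pow(Add(Add(9, 44), 0), -1) = Pow(Add(53, 0), -1) = Pow(53, -1) = Rational(1, 53)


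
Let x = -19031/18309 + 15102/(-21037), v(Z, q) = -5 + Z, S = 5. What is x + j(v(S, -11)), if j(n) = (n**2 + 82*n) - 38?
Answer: -15313182119/385166433 ≈ -39.757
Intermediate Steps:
j(n) = -38 + n**2 + 82*n
x = -676857665/385166433 (x = -19031*1/18309 + 15102*(-1/21037) = -19031/18309 - 15102/21037 = -676857665/385166433 ≈ -1.7573)
x + j(v(S, -11)) = -676857665/385166433 + (-38 + (-5 + 5)**2 + 82*(-5 + 5)) = -676857665/385166433 + (-38 + 0**2 + 82*0) = -676857665/385166433 + (-38 + 0 + 0) = -676857665/385166433 - 38 = -15313182119/385166433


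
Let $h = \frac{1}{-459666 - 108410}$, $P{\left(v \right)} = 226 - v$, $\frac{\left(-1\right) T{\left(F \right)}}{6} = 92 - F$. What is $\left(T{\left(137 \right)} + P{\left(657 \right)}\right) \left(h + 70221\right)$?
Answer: $- \frac{6422429231995}{568076} \approx -1.1306 \cdot 10^{7}$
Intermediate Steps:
$T{\left(F \right)} = -552 + 6 F$ ($T{\left(F \right)} = - 6 \left(92 - F\right) = -552 + 6 F$)
$h = - \frac{1}{568076}$ ($h = \frac{1}{-568076} = - \frac{1}{568076} \approx -1.7603 \cdot 10^{-6}$)
$\left(T{\left(137 \right)} + P{\left(657 \right)}\right) \left(h + 70221\right) = \left(\left(-552 + 6 \cdot 137\right) + \left(226 - 657\right)\right) \left(- \frac{1}{568076} + 70221\right) = \left(\left(-552 + 822\right) + \left(226 - 657\right)\right) \frac{39890864795}{568076} = \left(270 - 431\right) \frac{39890864795}{568076} = \left(-161\right) \frac{39890864795}{568076} = - \frac{6422429231995}{568076}$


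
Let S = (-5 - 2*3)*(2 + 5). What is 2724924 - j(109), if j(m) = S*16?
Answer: 2726156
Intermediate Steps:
S = -77 (S = (-5 - 6)*7 = -11*7 = -77)
j(m) = -1232 (j(m) = -77*16 = -1232)
2724924 - j(109) = 2724924 - 1*(-1232) = 2724924 + 1232 = 2726156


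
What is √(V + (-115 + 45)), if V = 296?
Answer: √226 ≈ 15.033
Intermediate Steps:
√(V + (-115 + 45)) = √(296 + (-115 + 45)) = √(296 - 70) = √226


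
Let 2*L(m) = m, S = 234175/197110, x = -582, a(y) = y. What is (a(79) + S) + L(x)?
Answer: -8310629/39422 ≈ -210.81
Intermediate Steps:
S = 46835/39422 (S = 234175*(1/197110) = 46835/39422 ≈ 1.1880)
L(m) = m/2
(a(79) + S) + L(x) = (79 + 46835/39422) + (½)*(-582) = 3161173/39422 - 291 = -8310629/39422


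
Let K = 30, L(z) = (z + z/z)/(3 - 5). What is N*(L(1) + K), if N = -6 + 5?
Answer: -29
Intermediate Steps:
L(z) = -1/2 - z/2 (L(z) = (z + 1)/(-2) = (1 + z)*(-1/2) = -1/2 - z/2)
N = -1
N*(L(1) + K) = -((-1/2 - 1/2*1) + 30) = -((-1/2 - 1/2) + 30) = -(-1 + 30) = -1*29 = -29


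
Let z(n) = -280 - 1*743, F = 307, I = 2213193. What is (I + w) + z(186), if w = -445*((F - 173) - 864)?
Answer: 2537020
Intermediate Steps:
z(n) = -1023 (z(n) = -280 - 743 = -1023)
w = 324850 (w = -445*((307 - 173) - 864) = -445*(134 - 864) = -445*(-730) = 324850)
(I + w) + z(186) = (2213193 + 324850) - 1023 = 2538043 - 1023 = 2537020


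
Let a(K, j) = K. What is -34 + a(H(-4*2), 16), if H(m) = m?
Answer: -42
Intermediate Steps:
-34 + a(H(-4*2), 16) = -34 - 4*2 = -34 - 8 = -42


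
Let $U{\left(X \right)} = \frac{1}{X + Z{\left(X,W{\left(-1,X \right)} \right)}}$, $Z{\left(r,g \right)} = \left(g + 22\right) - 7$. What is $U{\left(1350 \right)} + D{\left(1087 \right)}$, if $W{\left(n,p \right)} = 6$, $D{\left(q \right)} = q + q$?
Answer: $\frac{2980555}{1371} \approx 2174.0$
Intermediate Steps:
$D{\left(q \right)} = 2 q$
$Z{\left(r,g \right)} = 15 + g$ ($Z{\left(r,g \right)} = \left(22 + g\right) - 7 = 15 + g$)
$U{\left(X \right)} = \frac{1}{21 + X}$ ($U{\left(X \right)} = \frac{1}{X + \left(15 + 6\right)} = \frac{1}{X + 21} = \frac{1}{21 + X}$)
$U{\left(1350 \right)} + D{\left(1087 \right)} = \frac{1}{21 + 1350} + 2 \cdot 1087 = \frac{1}{1371} + 2174 = \frac{2980555}{1371}$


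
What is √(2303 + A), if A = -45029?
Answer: I*√42726 ≈ 206.7*I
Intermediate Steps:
√(2303 + A) = √(2303 - 45029) = √(-42726) = I*√42726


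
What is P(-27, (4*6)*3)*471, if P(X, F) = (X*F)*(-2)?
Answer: 1831248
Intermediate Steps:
P(X, F) = -2*F*X (P(X, F) = (F*X)*(-2) = -2*F*X)
P(-27, (4*6)*3)*471 = -2*(4*6)*3*(-27)*471 = -2*24*3*(-27)*471 = -2*72*(-27)*471 = 3888*471 = 1831248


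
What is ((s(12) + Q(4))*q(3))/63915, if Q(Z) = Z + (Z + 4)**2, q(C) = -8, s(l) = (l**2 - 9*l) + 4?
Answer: -288/21305 ≈ -0.013518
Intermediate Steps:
s(l) = 4 + l**2 - 9*l
Q(Z) = Z + (4 + Z)**2
((s(12) + Q(4))*q(3))/63915 = (((4 + 12**2 - 9*12) + (4 + (4 + 4)**2))*(-8))/63915 = (((4 + 144 - 108) + (4 + 8**2))*(-8))*(1/63915) = ((40 + (4 + 64))*(-8))*(1/63915) = ((40 + 68)*(-8))*(1/63915) = (108*(-8))*(1/63915) = -864*1/63915 = -288/21305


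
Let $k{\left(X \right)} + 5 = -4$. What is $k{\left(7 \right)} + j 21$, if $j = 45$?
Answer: $936$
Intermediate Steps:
$k{\left(X \right)} = -9$ ($k{\left(X \right)} = -5 - 4 = -9$)
$k{\left(7 \right)} + j 21 = -9 + 45 \cdot 21 = -9 + 945 = 936$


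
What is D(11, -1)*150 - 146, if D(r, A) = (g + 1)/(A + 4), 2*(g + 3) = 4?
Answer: -146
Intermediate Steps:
g = -1 (g = -3 + (1/2)*4 = -3 + 2 = -1)
D(r, A) = 0 (D(r, A) = (-1 + 1)/(A + 4) = 0/(4 + A) = 0)
D(11, -1)*150 - 146 = 0*150 - 146 = 0 - 146 = -146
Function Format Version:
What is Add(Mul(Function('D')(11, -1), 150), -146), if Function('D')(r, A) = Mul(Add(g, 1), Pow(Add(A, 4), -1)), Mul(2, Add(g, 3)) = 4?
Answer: -146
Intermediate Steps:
g = -1 (g = Add(-3, Mul(Rational(1, 2), 4)) = Add(-3, 2) = -1)
Function('D')(r, A) = 0 (Function('D')(r, A) = Mul(Add(-1, 1), Pow(Add(A, 4), -1)) = Mul(0, Pow(Add(4, A), -1)) = 0)
Add(Mul(Function('D')(11, -1), 150), -146) = Add(Mul(0, 150), -146) = Add(0, -146) = -146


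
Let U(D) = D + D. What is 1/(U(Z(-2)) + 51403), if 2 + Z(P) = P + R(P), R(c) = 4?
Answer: 1/51403 ≈ 1.9454e-5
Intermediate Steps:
Z(P) = 2 + P (Z(P) = -2 + (P + 4) = -2 + (4 + P) = 2 + P)
U(D) = 2*D
1/(U(Z(-2)) + 51403) = 1/(2*(2 - 2) + 51403) = 1/(2*0 + 51403) = 1/(0 + 51403) = 1/51403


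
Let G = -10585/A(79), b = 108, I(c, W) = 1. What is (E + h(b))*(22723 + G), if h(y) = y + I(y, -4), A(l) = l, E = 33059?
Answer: 59189357376/79 ≈ 7.4923e+8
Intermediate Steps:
G = -10585/79 ≈ -133.99
h(y) = 1 + y (h(y) = y + 1 = 1 + y)
(E + h(b))*(22723 + G) = (33059 + (1 + 108))*(22723 - 10585/79) = (33059 + 109)*(1784532/79) = 33168*(1784532/79) = 59189357376/79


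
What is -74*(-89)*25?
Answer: 164650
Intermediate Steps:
-74*(-89)*25 = 6586*25 = 164650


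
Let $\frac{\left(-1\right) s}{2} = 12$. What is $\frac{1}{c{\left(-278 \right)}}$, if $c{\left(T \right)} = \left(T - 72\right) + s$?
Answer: $- \frac{1}{374} \approx -0.0026738$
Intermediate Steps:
$s = -24$ ($s = \left(-2\right) 12 = -24$)
$c{\left(T \right)} = -96 + T$ ($c{\left(T \right)} = \left(T - 72\right) - 24 = \left(-72 + T\right) - 24 = -96 + T$)
$\frac{1}{c{\left(-278 \right)}} = \frac{1}{-96 - 278} = \frac{1}{-374} = - \frac{1}{374}$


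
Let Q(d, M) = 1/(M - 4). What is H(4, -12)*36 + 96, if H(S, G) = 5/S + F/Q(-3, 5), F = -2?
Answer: 69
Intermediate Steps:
Q(d, M) = 1/(-4 + M)
H(S, G) = -2 + 5/S (H(S, G) = 5/S - 2/(1/(-4 + 5)) = 5/S - 2/(1/1) = 5/S - 2/1 = 5/S - 2*1 = 5/S - 2 = -2 + 5/S)
H(4, -12)*36 + 96 = (-2 + 5/4)*36 + 96 = -¾*36 + 96 = -27 + 96 = 69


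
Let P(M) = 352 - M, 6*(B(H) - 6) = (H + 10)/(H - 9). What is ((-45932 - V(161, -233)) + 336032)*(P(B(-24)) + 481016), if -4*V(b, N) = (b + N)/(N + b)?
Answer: 5027155777021/36 ≈ 1.3964e+11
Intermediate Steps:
V(b, N) = -1/4 (V(b, N) = -(b + N)/(4*(N + b)) = -(N + b)/(4*(N + b)) = -1/4*1 = -1/4)
B(H) = 6 + (10 + H)/(6*(-9 + H)) (B(H) = 6 + ((H + 10)/(H - 9))/6 = 6 + ((10 + H)/(-9 + H))/6 = 6 + (10 + H)/(6*(-9 + H)))
((-45932 - V(161, -233)) + 336032)*(P(B(-24)) + 481016) = ((-45932 - 1*(-1/4)) + 336032)*((352 - (-314 + 37*(-24))/(6*(-9 - 24))) + 481016) = ((-45932 + 1/4) + 336032)*((352 - (-314 - 888)/(6*(-33))) + 481016) = (-183727/4 + 336032)*((352 - (-1)*(-1202)/(6*33)) + 481016) = 1160401*((352 - 1*601/99) + 481016)/4 = 1160401*((352 - 601/99) + 481016)/4 = 1160401*(34247/99 + 481016)/4 = (1160401/4)*(47654831/99) = 5027155777021/36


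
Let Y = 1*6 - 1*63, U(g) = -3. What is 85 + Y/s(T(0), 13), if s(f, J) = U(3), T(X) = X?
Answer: 104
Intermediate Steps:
Y = -57 (Y = 6 - 63 = -57)
s(f, J) = -3
85 + Y/s(T(0), 13) = 85 - 57/(-3) = 85 - ⅓*(-57) = 85 + 19 = 104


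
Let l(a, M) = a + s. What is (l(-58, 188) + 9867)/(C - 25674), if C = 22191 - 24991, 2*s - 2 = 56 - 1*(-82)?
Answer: -9879/28474 ≈ -0.34695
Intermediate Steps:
s = 70 (s = 1 + (56 - 1*(-82))/2 = 1 + (56 + 82)/2 = 1 + (1/2)*138 = 1 + 69 = 70)
l(a, M) = 70 + a (l(a, M) = a + 70 = 70 + a)
C = -2800
(l(-58, 188) + 9867)/(C - 25674) = ((70 - 58) + 9867)/(-2800 - 25674) = (12 + 9867)/(-28474) = 9879*(-1/28474) = -9879/28474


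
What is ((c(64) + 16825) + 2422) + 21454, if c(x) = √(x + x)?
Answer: 40701 + 8*√2 ≈ 40712.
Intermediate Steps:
c(x) = √2*√x (c(x) = √(2*x) = √2*√x)
((c(64) + 16825) + 2422) + 21454 = ((√2*√64 + 16825) + 2422) + 21454 = ((√2*8 + 16825) + 2422) + 21454 = ((8*√2 + 16825) + 2422) + 21454 = ((16825 + 8*√2) + 2422) + 21454 = (19247 + 8*√2) + 21454 = 40701 + 8*√2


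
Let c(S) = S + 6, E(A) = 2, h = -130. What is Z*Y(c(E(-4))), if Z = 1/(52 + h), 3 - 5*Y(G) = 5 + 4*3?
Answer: 7/195 ≈ 0.035897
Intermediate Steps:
c(S) = 6 + S
Y(G) = -14/5 (Y(G) = ⅗ - (5 + 4*3)/5 = ⅗ - (5 + 12)/5 = ⅗ - ⅕*17 = ⅗ - 17/5 = -14/5)
Z = -1/78 (Z = 1/(52 - 130) = 1/(-78) = -1/78 ≈ -0.012821)
Z*Y(c(E(-4))) = -1/78*(-14/5) = 7/195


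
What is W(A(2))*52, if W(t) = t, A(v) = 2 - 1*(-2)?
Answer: 208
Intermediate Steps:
A(v) = 4 (A(v) = 2 + 2 = 4)
W(A(2))*52 = 4*52 = 208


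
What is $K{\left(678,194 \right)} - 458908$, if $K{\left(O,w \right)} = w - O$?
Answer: $-459392$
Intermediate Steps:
$K{\left(678,194 \right)} - 458908 = \left(194 - 678\right) - 458908 = -484 - 458908 = -459392$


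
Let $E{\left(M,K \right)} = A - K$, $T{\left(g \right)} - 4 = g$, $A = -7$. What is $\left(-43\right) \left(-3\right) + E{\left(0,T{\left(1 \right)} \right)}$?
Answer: $117$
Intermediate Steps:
$T{\left(g \right)} = 4 + g$
$E{\left(M,K \right)} = -7 - K$
$\left(-43\right) \left(-3\right) + E{\left(0,T{\left(1 \right)} \right)} = \left(-43\right) \left(-3\right) - 12 = 129 - 12 = 117$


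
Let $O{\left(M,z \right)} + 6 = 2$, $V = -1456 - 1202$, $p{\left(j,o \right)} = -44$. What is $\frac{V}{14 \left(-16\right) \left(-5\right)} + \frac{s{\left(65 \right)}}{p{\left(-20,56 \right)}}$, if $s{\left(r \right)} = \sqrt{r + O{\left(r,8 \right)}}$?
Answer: $- \frac{1329}{560} - \frac{\sqrt{61}}{44} \approx -2.5507$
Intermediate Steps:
$V = -2658$
$O{\left(M,z \right)} = -4$ ($O{\left(M,z \right)} = -6 + 2 = -4$)
$s{\left(r \right)} = \sqrt{-4 + r}$ ($s{\left(r \right)} = \sqrt{r - 4} = \sqrt{-4 + r}$)
$\frac{V}{14 \left(-16\right) \left(-5\right)} + \frac{s{\left(65 \right)}}{p{\left(-20,56 \right)}} = - \frac{2658}{14 \left(-16\right) \left(-5\right)} + \frac{\sqrt{-4 + 65}}{-44} = - \frac{2658}{\left(-224\right) \left(-5\right)} + \sqrt{61} \left(- \frac{1}{44}\right) = - \frac{2658}{1120} - \frac{\sqrt{61}}{44} = \left(-2658\right) \frac{1}{1120} - \frac{\sqrt{61}}{44} = - \frac{1329}{560} - \frac{\sqrt{61}}{44}$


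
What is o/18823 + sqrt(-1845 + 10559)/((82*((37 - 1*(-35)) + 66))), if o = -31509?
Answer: -31509/18823 + sqrt(8714)/11316 ≈ -1.6657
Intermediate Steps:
o/18823 + sqrt(-1845 + 10559)/((82*((37 - 1*(-35)) + 66))) = -31509/18823 + sqrt(-1845 + 10559)/((82*((37 - 1*(-35)) + 66))) = -31509*1/18823 + sqrt(8714)/((82*((37 + 35) + 66))) = -31509/18823 + sqrt(8714)/((82*(72 + 66))) = -31509/18823 + sqrt(8714)/((82*138)) = -31509/18823 + sqrt(8714)/11316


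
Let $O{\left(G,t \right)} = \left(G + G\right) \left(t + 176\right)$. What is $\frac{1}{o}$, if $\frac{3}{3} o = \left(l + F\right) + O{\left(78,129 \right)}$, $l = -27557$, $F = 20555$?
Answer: $\frac{1}{40578} \approx 2.4644 \cdot 10^{-5}$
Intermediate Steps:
$O{\left(G,t \right)} = 2 G \left(176 + t\right)$
$o = 40578$ ($o = \left(-27557 + 20555\right) + 2 \cdot 78 \left(176 + 129\right) = -7002 + 2 \cdot 78 \cdot 305 = -7002 + 47580 = 40578$)
$\frac{1}{o} = \frac{1}{40578}$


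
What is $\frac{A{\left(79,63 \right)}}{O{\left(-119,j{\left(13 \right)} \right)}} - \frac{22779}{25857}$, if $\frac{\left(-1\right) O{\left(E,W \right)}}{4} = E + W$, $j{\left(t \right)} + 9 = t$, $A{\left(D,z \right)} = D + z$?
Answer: $- \frac{378147}{660790} \approx -0.57226$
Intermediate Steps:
$j{\left(t \right)} = -9 + t$
$O{\left(E,W \right)} = - 4 E - 4 W$ ($O{\left(E,W \right)} = - 4 \left(E + W\right) = - 4 E - 4 W$)
$\frac{A{\left(79,63 \right)}}{O{\left(-119,j{\left(13 \right)} \right)}} - \frac{22779}{25857} = \frac{79 + 63}{\left(-4\right) \left(-119\right) - 4 \left(-9 + 13\right)} - \frac{22779}{25857} = \frac{142}{476 - 16} - \frac{2531}{2873} = \frac{142}{460} - \frac{2531}{2873} = 142 \cdot \frac{1}{460} - \frac{2531}{2873} = \frac{71}{230} - \frac{2531}{2873} = - \frac{378147}{660790}$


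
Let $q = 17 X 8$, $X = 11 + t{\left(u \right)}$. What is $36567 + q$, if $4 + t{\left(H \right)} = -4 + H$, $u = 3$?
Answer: $37383$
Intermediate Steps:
$t{\left(H \right)} = -8 + H$ ($t{\left(H \right)} = -4 + \left(-4 + H\right) = -8 + H$)
$X = 6$ ($X = 11 + \left(-8 + 3\right) = 11 - 5 = 6$)
$q = 816$ ($q = 17 \cdot 6 \cdot 8 = 102 \cdot 8 = 816$)
$36567 + q = 36567 + 816 = 37383$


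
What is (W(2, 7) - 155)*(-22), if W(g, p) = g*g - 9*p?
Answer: 4708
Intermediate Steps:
W(g, p) = g**2 - 9*p
(W(2, 7) - 155)*(-22) = ((2**2 - 9*7) - 155)*(-22) = ((4 - 63) - 155)*(-22) = (-59 - 155)*(-22) = -214*(-22) = 4708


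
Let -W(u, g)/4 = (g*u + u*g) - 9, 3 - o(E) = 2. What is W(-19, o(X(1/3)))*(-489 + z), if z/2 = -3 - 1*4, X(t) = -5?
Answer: -94564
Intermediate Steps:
o(E) = 1 (o(E) = 3 - 1*2 = 3 - 2 = 1)
W(u, g) = 36 - 8*g*u (W(u, g) = -4*((g*u + u*g) - 9) = -4*((g*u + g*u) - 9) = -4*(2*g*u - 9) = -4*(-9 + 2*g*u) = 36 - 8*g*u)
z = -14 (z = 2*(-3 - 1*4) = 2*(-3 - 4) = 2*(-7) = -14)
W(-19, o(X(1/3)))*(-489 + z) = (36 - 8*1*(-19))*(-489 - 14) = (36 + 152)*(-503) = 188*(-503) = -94564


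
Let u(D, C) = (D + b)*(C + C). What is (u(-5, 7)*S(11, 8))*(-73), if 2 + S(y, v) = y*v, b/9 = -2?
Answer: 2021516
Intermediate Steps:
b = -18 (b = 9*(-2) = -18)
S(y, v) = -2 + v*y (S(y, v) = -2 + y*v = -2 + v*y)
u(D, C) = 2*C*(-18 + D) (u(D, C) = (D - 18)*(C + C) = (-18 + D)*(2*C) = 2*C*(-18 + D))
(u(-5, 7)*S(11, 8))*(-73) = ((2*7*(-18 - 5))*(-2 + 8*11))*(-73) = ((2*7*(-23))*(-2 + 88))*(-73) = -322*86*(-73) = -27692*(-73) = 2021516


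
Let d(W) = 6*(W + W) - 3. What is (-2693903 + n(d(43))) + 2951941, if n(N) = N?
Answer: 258551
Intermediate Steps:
d(W) = -3 + 12*W (d(W) = 6*(2*W) - 3 = 12*W - 3 = -3 + 12*W)
(-2693903 + n(d(43))) + 2951941 = (-2693903 + (-3 + 12*43)) + 2951941 = (-2693903 + (-3 + 516)) + 2951941 = (-2693903 + 513) + 2951941 = -2693390 + 2951941 = 258551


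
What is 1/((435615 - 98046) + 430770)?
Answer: 1/768339 ≈ 1.3015e-6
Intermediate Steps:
1/((435615 - 98046) + 430770) = 1/(337569 + 430770) = 1/768339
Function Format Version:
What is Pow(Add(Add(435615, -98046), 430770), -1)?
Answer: Rational(1, 768339) ≈ 1.3015e-6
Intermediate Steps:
Pow(Add(Add(435615, -98046), 430770), -1) = Pow(Add(337569, 430770), -1) = Pow(768339, -1) = Rational(1, 768339)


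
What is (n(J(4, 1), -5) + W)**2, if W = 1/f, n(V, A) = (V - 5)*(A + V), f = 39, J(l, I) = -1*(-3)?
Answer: 24649/1521 ≈ 16.206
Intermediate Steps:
J(l, I) = 3
n(V, A) = (-5 + V)*(A + V)
W = 1/39 ≈ 0.025641
(n(J(4, 1), -5) + W)**2 = ((3**2 - 5*(-5) - 5*3 - 5*3) + 1/39)**2 = ((9 + 25 - 15 - 15) + 1/39)**2 = (4 + 1/39)**2 = (157/39)**2 = 24649/1521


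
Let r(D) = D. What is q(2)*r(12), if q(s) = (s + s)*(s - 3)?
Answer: -48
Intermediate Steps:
q(s) = 2*s*(-3 + s) (q(s) = (2*s)*(-3 + s) = 2*s*(-3 + s))
q(2)*r(12) = (2*2*(-3 + 2))*12 = (2*2*(-1))*12 = -4*12 = -48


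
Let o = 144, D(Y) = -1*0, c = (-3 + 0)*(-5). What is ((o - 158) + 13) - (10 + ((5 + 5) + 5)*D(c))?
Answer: -11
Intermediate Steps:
c = 15 (c = -3*(-5) = 15)
D(Y) = 0
((o - 158) + 13) - (10 + ((5 + 5) + 5)*D(c)) = ((144 - 158) + 13) - (10 + ((5 + 5) + 5)*0) = (-14 + 13) - (10 + (10 + 5)*0) = -1 - (10 + 15*0) = -1 - (10 + 0) = -1 - 1*10 = -1 - 10 = -11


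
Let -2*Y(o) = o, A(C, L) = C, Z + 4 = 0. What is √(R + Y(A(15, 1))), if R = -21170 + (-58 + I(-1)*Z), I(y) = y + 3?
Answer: I*√84974/2 ≈ 145.75*I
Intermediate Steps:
Z = -4 (Z = -4 + 0 = -4)
Y(o) = -o/2
I(y) = 3 + y
R = -21236 (R = -21170 + (-58 + (3 - 1)*(-4)) = -21170 + (-58 + 2*(-4)) = -21170 + (-58 - 8) = -21170 - 66 = -21236)
√(R + Y(A(15, 1))) = √(-21236 - ½*15) = √(-21236 - 15/2) = √(-42487/2) = I*√84974/2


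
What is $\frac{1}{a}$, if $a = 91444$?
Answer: $\frac{1}{91444} \approx 1.0936 \cdot 10^{-5}$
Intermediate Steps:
$\frac{1}{a} = \frac{1}{91444}$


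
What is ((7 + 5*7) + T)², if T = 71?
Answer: 12769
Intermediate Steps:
((7 + 5*7) + T)² = ((7 + 5*7) + 71)² = ((7 + 35) + 71)² = (42 + 71)² = 113² = 12769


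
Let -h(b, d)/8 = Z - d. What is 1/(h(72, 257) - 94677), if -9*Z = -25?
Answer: -9/833789 ≈ -1.0794e-5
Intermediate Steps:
Z = 25/9 (Z = -1/9*(-25) = 25/9 ≈ 2.7778)
h(b, d) = -200/9 + 8*d (h(b, d) = -8*(25/9 - d) = -200/9 + 8*d)
1/(h(72, 257) - 94677) = 1/((-200/9 + 8*257) - 94677) = 1/((-200/9 + 2056) - 94677) = 1/(18304/9 - 94677) = 1/(-833789/9) = -9/833789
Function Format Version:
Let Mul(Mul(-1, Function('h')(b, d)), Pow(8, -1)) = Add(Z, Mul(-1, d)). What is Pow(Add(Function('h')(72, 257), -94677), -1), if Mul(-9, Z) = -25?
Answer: Rational(-9, 833789) ≈ -1.0794e-5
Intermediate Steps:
Z = Rational(25, 9) (Z = Mul(Rational(-1, 9), -25) = Rational(25, 9) ≈ 2.7778)
Function('h')(b, d) = Add(Rational(-200, 9), Mul(8, d)) (Function('h')(b, d) = Mul(-8, Add(Rational(25, 9), Mul(-1, d))) = Add(Rational(-200, 9), Mul(8, d)))
Pow(Add(Function('h')(72, 257), -94677), -1) = Pow(Add(Add(Rational(-200, 9), Mul(8, 257)), -94677), -1) = Pow(Add(Add(Rational(-200, 9), 2056), -94677), -1) = Pow(Add(Rational(18304, 9), -94677), -1) = Pow(Rational(-833789, 9), -1) = Rational(-9, 833789)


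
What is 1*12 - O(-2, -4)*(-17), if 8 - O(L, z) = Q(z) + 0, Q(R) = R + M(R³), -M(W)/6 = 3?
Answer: 522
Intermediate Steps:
M(W) = -18 (M(W) = -6*3 = -18)
Q(R) = -18 + R (Q(R) = R - 18 = -18 + R)
O(L, z) = 26 - z (O(L, z) = 8 - ((-18 + z) + 0) = 8 - (-18 + z) = 8 + (18 - z) = 26 - z)
1*12 - O(-2, -4)*(-17) = 1*12 - (26 - 1*(-4))*(-17) = 12 - (26 + 4)*(-17) = 12 - 30*(-17) = 12 - 1*(-510) = 12 + 510 = 522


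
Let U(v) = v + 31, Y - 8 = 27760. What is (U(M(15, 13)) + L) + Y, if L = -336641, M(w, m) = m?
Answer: -308829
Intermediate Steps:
Y = 27768 (Y = 8 + 27760 = 27768)
U(v) = 31 + v
(U(M(15, 13)) + L) + Y = ((31 + 13) - 336641) + 27768 = (44 - 336641) + 27768 = -336597 + 27768 = -308829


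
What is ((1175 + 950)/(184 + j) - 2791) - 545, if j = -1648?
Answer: -4886029/1464 ≈ -3337.5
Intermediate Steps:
((1175 + 950)/(184 + j) - 2791) - 545 = ((1175 + 950)/(184 - 1648) - 2791) - 545 = (2125/(-1464) - 2791) - 545 = (2125*(-1/1464) - 2791) - 545 = (-2125/1464 - 2791) - 545 = -4088149/1464 - 545 = -4886029/1464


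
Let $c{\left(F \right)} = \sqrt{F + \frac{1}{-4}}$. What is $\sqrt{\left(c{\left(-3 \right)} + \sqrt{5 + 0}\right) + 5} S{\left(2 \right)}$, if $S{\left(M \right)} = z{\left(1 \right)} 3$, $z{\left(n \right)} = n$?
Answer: $\frac{3 \sqrt{20 + 4 \sqrt{5} + 2 i \sqrt{13}}}{2} \approx 8.1314 + 0.99767 i$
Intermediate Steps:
$c{\left(F \right)} = \sqrt{- \frac{1}{4} + F}$ ($c{\left(F \right)} = \sqrt{F - \frac{1}{4}} = \sqrt{- \frac{1}{4} + F}$)
$S{\left(M \right)} = 3$ ($S{\left(M \right)} = 1 \cdot 3 = 3$)
$\sqrt{\left(c{\left(-3 \right)} + \sqrt{5 + 0}\right) + 5} S{\left(2 \right)} = \sqrt{\left(\frac{\sqrt{-1 + 4 \left(-3\right)}}{2} + \sqrt{5 + 0}\right) + 5} \cdot 3 = \sqrt{\left(\frac{\sqrt{-1 - 12}}{2} + \sqrt{5}\right) + 5} \cdot 3 = \sqrt{\left(\frac{\sqrt{-13}}{2} + \sqrt{5}\right) + 5} \cdot 3 = \sqrt{\left(\frac{i \sqrt{13}}{2} + \sqrt{5}\right) + 5} \cdot 3 = \sqrt{\left(\sqrt{5} + \frac{i \sqrt{13}}{2}\right) + 5} \cdot 3 = \sqrt{5 + \sqrt{5} + \frac{i \sqrt{13}}{2}} \cdot 3 = 3 \sqrt{5 + \sqrt{5} + \frac{i \sqrt{13}}{2}}$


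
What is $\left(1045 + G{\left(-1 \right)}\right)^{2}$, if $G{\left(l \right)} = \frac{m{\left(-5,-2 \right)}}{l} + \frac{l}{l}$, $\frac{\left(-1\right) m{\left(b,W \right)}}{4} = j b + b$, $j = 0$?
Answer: $1052676$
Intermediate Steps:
$m{\left(b,W \right)} = - 4 b$ ($m{\left(b,W \right)} = - 4 \left(0 b + b\right) = - 4 \left(0 + b\right) = - 4 b$)
$G{\left(l \right)} = 1 + \frac{20}{l}$ ($G{\left(l \right)} = \frac{\left(-4\right) \left(-5\right)}{l} + \frac{l}{l} = \frac{20}{l} + 1 = 1 + \frac{20}{l}$)
$\left(1045 + G{\left(-1 \right)}\right)^{2} = \left(1045 + \frac{20 - 1}{-1}\right)^{2} = \left(1045 - 19\right)^{2} = 1026^{2} = 1052676$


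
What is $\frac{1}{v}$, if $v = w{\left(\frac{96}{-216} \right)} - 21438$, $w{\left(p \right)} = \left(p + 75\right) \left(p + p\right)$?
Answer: $- \frac{81}{1741846} \approx -4.6502 \cdot 10^{-5}$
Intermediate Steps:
$w{\left(p \right)} = 2 p \left(75 + p\right)$ ($w{\left(p \right)} = \left(75 + p\right) 2 p = 2 p \left(75 + p\right)$)
$v = - \frac{1741846}{81}$ ($v = 2 \frac{96}{-216} \left(75 + \frac{96}{-216}\right) - 21438 = 2 \cdot 96 \left(- \frac{1}{216}\right) \left(75 + 96 \left(- \frac{1}{216}\right)\right) - 21438 = 2 \left(- \frac{4}{9}\right) \left(75 - \frac{4}{9}\right) - 21438 = 2 \left(- \frac{4}{9}\right) \frac{671}{9} - 21438 = - \frac{5368}{81} - 21438 = - \frac{1741846}{81} \approx -21504.0$)
$\frac{1}{v} = \frac{1}{- \frac{1741846}{81}} = - \frac{81}{1741846}$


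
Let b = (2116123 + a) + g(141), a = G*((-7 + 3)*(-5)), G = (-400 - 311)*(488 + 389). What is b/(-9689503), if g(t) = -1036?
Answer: 10355853/9689503 ≈ 1.0688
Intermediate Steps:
G = -623547 (G = -711*877 = -623547)
a = -12470940 (a = -623547*(-7 + 3)*(-5) = -(-2494188)*(-5) = -623547*20 = -12470940)
b = -10355853 (b = (2116123 - 12470940) - 1036 = -10354817 - 1036 = -10355853)
b/(-9689503) = -10355853/(-9689503) = -10355853*(-1/9689503) = 10355853/9689503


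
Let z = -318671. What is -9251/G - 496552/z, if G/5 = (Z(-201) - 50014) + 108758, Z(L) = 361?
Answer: 143795504379/94175247275 ≈ 1.5269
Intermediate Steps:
G = 295525 (G = 5*((361 - 50014) + 108758) = 5*(-49653 + 108758) = 5*59105 = 295525)
-9251/G - 496552/z = -9251/295525 - 496552/(-318671) = -9251*1/295525 - 496552*(-1/318671) = -9251/295525 + 496552/318671 = 143795504379/94175247275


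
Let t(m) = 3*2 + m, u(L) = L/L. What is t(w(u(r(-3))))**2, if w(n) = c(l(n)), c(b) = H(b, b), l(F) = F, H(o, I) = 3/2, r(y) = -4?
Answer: 225/4 ≈ 56.250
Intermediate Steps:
H(o, I) = 3/2 (H(o, I) = 3*(1/2) = 3/2)
u(L) = 1
c(b) = 3/2
w(n) = 3/2
t(m) = 6 + m
t(w(u(r(-3))))**2 = (6 + 3/2)**2 = (15/2)**2 = 225/4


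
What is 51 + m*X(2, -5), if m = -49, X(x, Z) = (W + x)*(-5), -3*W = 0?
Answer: 541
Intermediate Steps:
W = 0 (W = -⅓*0 = 0)
X(x, Z) = -5*x (X(x, Z) = (0 + x)*(-5) = x*(-5) = -5*x)
51 + m*X(2, -5) = 51 - (-245)*2 = 51 - 49*(-10) = 51 + 490 = 541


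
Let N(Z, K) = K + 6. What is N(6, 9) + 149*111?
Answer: 16554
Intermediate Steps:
N(Z, K) = 6 + K
N(6, 9) + 149*111 = (6 + 9) + 149*111 = 15 + 16539 = 16554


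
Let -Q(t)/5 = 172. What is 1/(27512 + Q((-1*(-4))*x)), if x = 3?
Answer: 1/26652 ≈ 3.7521e-5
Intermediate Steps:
Q(t) = -860 (Q(t) = -5*172 = -860)
1/(27512 + Q((-1*(-4))*x)) = 1/(27512 - 860) = 1/26652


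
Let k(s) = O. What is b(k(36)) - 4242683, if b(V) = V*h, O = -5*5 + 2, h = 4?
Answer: -4242775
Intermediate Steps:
O = -23 (O = -25 + 2 = -23)
k(s) = -23
b(V) = 4*V (b(V) = V*4 = 4*V)
b(k(36)) - 4242683 = 4*(-23) - 4242683 = -92 - 4242683 = -4242775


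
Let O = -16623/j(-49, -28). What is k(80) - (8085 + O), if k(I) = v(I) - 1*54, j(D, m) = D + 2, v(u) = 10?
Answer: -398686/47 ≈ -8482.7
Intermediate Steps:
j(D, m) = 2 + D
k(I) = -44 (k(I) = 10 - 1*54 = 10 - 54 = -44)
O = 16623/47 (O = -16623/(2 - 49) = -16623/(-47) = -16623*(-1/47) = 16623/47 ≈ 353.68)
k(80) - (8085 + O) = -44 - (8085 + 16623/47) = -44 - 1*396618/47 = -44 - 396618/47 = -398686/47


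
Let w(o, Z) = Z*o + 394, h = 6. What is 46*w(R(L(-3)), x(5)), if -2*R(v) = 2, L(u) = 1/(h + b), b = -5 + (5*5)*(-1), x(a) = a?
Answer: 17894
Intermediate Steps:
b = -30 (b = -5 + 25*(-1) = -5 - 25 = -30)
L(u) = -1/24 (L(u) = 1/(6 - 30) = 1/(-24) = -1/24)
R(v) = -1 (R(v) = -1/2*2 = -1)
w(o, Z) = 394 + Z*o
46*w(R(L(-3)), x(5)) = 46*(394 + 5*(-1)) = 46*(394 - 5) = 46*389 = 17894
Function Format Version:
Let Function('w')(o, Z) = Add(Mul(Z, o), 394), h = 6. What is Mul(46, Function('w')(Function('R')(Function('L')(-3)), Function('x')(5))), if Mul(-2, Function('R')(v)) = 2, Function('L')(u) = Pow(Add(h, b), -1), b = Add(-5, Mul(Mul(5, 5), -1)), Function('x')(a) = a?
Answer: 17894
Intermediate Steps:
b = -30 (b = Add(-5, Mul(25, -1)) = Add(-5, -25) = -30)
Function('L')(u) = Rational(-1, 24) (Function('L')(u) = Pow(Add(6, -30), -1) = Pow(-24, -1) = Rational(-1, 24))
Function('R')(v) = -1 (Function('R')(v) = Mul(Rational(-1, 2), 2) = -1)
Function('w')(o, Z) = Add(394, Mul(Z, o))
Mul(46, Function('w')(Function('R')(Function('L')(-3)), Function('x')(5))) = Mul(46, Add(394, Mul(5, -1))) = Mul(46, Add(394, -5)) = Mul(46, 389) = 17894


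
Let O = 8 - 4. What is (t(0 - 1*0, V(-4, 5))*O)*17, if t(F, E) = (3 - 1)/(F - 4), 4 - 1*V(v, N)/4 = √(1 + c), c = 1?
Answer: -34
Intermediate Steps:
V(v, N) = 16 - 4*√2 (V(v, N) = 16 - 4*√(1 + 1) = 16 - 4*√2)
O = 4
t(F, E) = 2/(-4 + F)
(t(0 - 1*0, V(-4, 5))*O)*17 = ((2/(-4 + (0 - 1*0)))*4)*17 = ((2/(-4 + (0 + 0)))*4)*17 = ((2/(-4 + 0))*4)*17 = ((2/(-4))*4)*17 = ((2*(-¼))*4)*17 = -½*4*17 = -2*17 = -34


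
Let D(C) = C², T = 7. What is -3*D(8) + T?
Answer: -185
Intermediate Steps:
-3*D(8) + T = -3*8² + 7 = -3*64 + 7 = -192 + 7 = -185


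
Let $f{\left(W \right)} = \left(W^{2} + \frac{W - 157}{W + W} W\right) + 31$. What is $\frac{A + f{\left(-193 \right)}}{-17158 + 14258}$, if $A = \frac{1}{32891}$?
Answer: $- \frac{305105139}{23845975} \approx -12.795$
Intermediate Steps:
$A = \frac{1}{32891} \approx 3.0403 \cdot 10^{-5}$
$f{\left(W \right)} = - \frac{95}{2} + W^{2} + \frac{W}{2}$ ($f{\left(W \right)} = \left(W^{2} + \frac{-157 + W}{2 W} W\right) + 31 = \left(W^{2} + \left(- \frac{157}{2} + \frac{W}{2}\right)\right) + 31 = \left(- \frac{157}{2} + W^{2} + \frac{W}{2}\right) + 31 = - \frac{95}{2} + W^{2} + \frac{W}{2}$)
$\frac{A + f{\left(-193 \right)}}{-17158 + 14258} = \frac{\frac{1}{32891} + \left(- \frac{95}{2} + \left(-193\right)^{2} + \frac{1}{2} \left(-193\right)\right)}{-17158 + 14258} = \frac{\frac{1}{32891} - -37105}{-2900} = \left(\frac{1}{32891} + 37105\right) \left(- \frac{1}{2900}\right) = \frac{1220420556}{32891} \left(- \frac{1}{2900}\right) = - \frac{305105139}{23845975}$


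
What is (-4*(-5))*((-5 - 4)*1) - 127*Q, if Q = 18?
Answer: -2466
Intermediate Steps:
(-4*(-5))*((-5 - 4)*1) - 127*Q = (-4*(-5))*((-5 - 4)*1) - 127*18 = 20*(-9*1) - 2286 = 20*(-9) - 2286 = -180 - 2286 = -2466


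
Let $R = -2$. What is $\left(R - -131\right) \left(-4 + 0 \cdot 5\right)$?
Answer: $-516$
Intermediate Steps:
$\left(R - -131\right) \left(-4 + 0 \cdot 5\right) = \left(-2 - -131\right) \left(-4 + 0 \cdot 5\right) = \left(-2 + 131\right) \left(-4 + 0\right) = 129 \left(-4\right) = -516$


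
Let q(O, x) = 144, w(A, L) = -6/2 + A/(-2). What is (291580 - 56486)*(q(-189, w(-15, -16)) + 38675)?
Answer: 9126113986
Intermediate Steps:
w(A, L) = -3 - A/2 (w(A, L) = -6*½ + A*(-½) = -3 - A/2)
(291580 - 56486)*(q(-189, w(-15, -16)) + 38675) = (291580 - 56486)*(144 + 38675) = 235094*38819 = 9126113986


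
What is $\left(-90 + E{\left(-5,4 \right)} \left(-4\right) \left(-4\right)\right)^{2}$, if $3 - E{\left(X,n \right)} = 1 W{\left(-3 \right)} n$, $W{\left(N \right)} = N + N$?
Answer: $116964$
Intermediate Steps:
$W{\left(N \right)} = 2 N$
$E{\left(X,n \right)} = 3 + 6 n$ ($E{\left(X,n \right)} = 3 - 1 \cdot 2 \left(-3\right) n = 3 - 1 \left(-6\right) n = 3 - - 6 n = 3 + 6 n$)
$\left(-90 + E{\left(-5,4 \right)} \left(-4\right) \left(-4\right)\right)^{2} = \left(-90 + \left(3 + 6 \cdot 4\right) \left(-4\right) \left(-4\right)\right)^{2} = \left(-90 + \left(3 + 24\right) \left(-4\right) \left(-4\right)\right)^{2} = \left(-90 + 27 \left(-4\right) \left(-4\right)\right)^{2} = \left(-90 - -432\right)^{2} = \left(-90 + 432\right)^{2} = 342^{2} = 116964$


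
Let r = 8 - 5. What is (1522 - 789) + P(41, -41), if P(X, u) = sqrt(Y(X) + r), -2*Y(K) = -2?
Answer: 735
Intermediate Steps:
r = 3
Y(K) = 1 (Y(K) = -1/2*(-2) = 1)
P(X, u) = 2 (P(X, u) = sqrt(1 + 3) = sqrt(4) = 2)
(1522 - 789) + P(41, -41) = (1522 - 789) + 2 = 733 + 2 = 735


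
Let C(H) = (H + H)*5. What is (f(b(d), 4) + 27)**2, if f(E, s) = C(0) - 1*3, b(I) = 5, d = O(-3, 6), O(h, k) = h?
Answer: 576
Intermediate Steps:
C(H) = 10*H (C(H) = (2*H)*5 = 10*H)
d = -3
f(E, s) = -3 (f(E, s) = 10*0 - 1*3 = 0 - 3 = -3)
(f(b(d), 4) + 27)**2 = (-3 + 27)**2 = 24**2 = 576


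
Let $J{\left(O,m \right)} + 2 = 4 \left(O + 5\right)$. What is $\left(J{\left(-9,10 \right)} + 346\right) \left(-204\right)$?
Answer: $-66912$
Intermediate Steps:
$J{\left(O,m \right)} = 18 + 4 O$ ($J{\left(O,m \right)} = -2 + 4 \left(O + 5\right) = -2 + 4 \left(5 + O\right) = -2 + \left(20 + 4 O\right) = 18 + 4 O$)
$\left(J{\left(-9,10 \right)} + 346\right) \left(-204\right) = \left(\left(18 + 4 \left(-9\right)\right) + 346\right) \left(-204\right) = \left(\left(18 - 36\right) + 346\right) \left(-204\right) = \left(-18 + 346\right) \left(-204\right) = 328 \left(-204\right) = -66912$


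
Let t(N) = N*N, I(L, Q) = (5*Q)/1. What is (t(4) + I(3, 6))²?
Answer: 2116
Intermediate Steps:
I(L, Q) = 5*Q (I(L, Q) = (5*Q)*1 = 5*Q)
t(N) = N²
(t(4) + I(3, 6))² = (4² + 5*6)² = (16 + 30)² = 46² = 2116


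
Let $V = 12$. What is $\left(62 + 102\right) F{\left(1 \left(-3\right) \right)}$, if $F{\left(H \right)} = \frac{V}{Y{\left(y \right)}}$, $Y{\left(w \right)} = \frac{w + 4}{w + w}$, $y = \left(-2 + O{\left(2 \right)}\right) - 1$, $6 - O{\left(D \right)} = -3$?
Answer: $\frac{11808}{5} \approx 2361.6$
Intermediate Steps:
$O{\left(D \right)} = 9$ ($O{\left(D \right)} = 6 - -3 = 6 + 3 = 9$)
$y = 6$ ($y = \left(-2 + 9\right) - 1 = 7 - 1 = 6$)
$Y{\left(w \right)} = \frac{4 + w}{2 w}$
$F{\left(H \right)} = \frac{72}{5}$ ($F{\left(H \right)} = \frac{12}{\frac{1}{2} \cdot \frac{1}{6} \left(4 + 6\right)} = \frac{12}{\frac{1}{2} \cdot \frac{1}{6} \cdot 10} = \frac{12}{\frac{5}{6}} = 12 \cdot \frac{6}{5} = \frac{72}{5}$)
$\left(62 + 102\right) F{\left(1 \left(-3\right) \right)} = \left(62 + 102\right) \frac{72}{5} = 164 \cdot \frac{72}{5} = \frac{11808}{5}$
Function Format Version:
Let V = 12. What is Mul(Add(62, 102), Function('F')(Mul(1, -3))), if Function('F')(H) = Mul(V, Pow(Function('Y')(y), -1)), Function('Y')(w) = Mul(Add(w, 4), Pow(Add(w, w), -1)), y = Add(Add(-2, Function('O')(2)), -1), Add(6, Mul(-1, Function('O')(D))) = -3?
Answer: Rational(11808, 5) ≈ 2361.6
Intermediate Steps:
Function('O')(D) = 9 (Function('O')(D) = Add(6, Mul(-1, -3)) = Add(6, 3) = 9)
y = 6 (y = Add(Add(-2, 9), -1) = Add(7, -1) = 6)
Function('Y')(w) = Mul(Rational(1, 2), Pow(w, -1), Add(4, w)) (Function('Y')(w) = Mul(Add(4, w), Pow(Mul(2, w), -1)) = Mul(Add(4, w), Mul(Rational(1, 2), Pow(w, -1))) = Mul(Rational(1, 2), Pow(w, -1), Add(4, w)))
Function('F')(H) = Rational(72, 5) (Function('F')(H) = Mul(12, Pow(Mul(Rational(1, 2), Pow(6, -1), Add(4, 6)), -1)) = Mul(12, Pow(Mul(Rational(1, 2), Rational(1, 6), 10), -1)) = Mul(12, Pow(Rational(5, 6), -1)) = Mul(12, Rational(6, 5)) = Rational(72, 5))
Mul(Add(62, 102), Function('F')(Mul(1, -3))) = Mul(Add(62, 102), Rational(72, 5)) = Mul(164, Rational(72, 5)) = Rational(11808, 5)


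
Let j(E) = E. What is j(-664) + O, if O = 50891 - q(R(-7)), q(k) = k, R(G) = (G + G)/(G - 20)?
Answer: 1356115/27 ≈ 50227.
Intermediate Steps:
R(G) = 2*G/(-20 + G) (R(G) = (2*G)/(-20 + G) = 2*G/(-20 + G))
O = 1374043/27 (O = 50891 - 2*(-7)/(-20 - 7) = 50891 - 2*(-7)/(-27) = 50891 - 2*(-7)*(-1)/27 = 50891 - 1*14/27 = 50891 - 14/27 = 1374043/27 ≈ 50891.)
j(-664) + O = -664 + 1374043/27 = 1356115/27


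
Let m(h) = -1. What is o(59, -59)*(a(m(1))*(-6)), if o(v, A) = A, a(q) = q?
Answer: -354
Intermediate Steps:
o(59, -59)*(a(m(1))*(-6)) = -(-59)*(-6) = -59*6 = -354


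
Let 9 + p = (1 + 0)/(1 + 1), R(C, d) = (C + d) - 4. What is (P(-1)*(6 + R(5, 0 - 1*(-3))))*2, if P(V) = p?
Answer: -170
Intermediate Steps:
R(C, d) = -4 + C + d
p = -17/2 (p = -9 + (1 + 0)/(1 + 1) = -9 + 1/2 = -9 + 1*(½) = -9 + ½ = -17/2 ≈ -8.5000)
P(V) = -17/2
(P(-1)*(6 + R(5, 0 - 1*(-3))))*2 = -17*(6 + (-4 + 5 + (0 - 1*(-3))))/2*2 = -17*(6 + (-4 + 5 + (0 + 3)))/2*2 = -17*(6 + (-4 + 5 + 3))/2*2 = -17*(6 + 4)/2*2 = -17/2*10*2 = -85*2 = -170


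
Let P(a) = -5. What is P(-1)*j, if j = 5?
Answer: -25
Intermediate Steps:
P(-1)*j = -5*5 = -25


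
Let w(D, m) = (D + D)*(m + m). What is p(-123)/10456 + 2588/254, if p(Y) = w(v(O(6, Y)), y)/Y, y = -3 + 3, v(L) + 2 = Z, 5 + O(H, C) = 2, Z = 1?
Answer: 1294/127 ≈ 10.189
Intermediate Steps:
O(H, C) = -3 (O(H, C) = -5 + 2 = -3)
v(L) = -1 (v(L) = -2 + 1 = -1)
y = 0
w(D, m) = 4*D*m (w(D, m) = (2*D)*(2*m) = 4*D*m)
p(Y) = 0 (p(Y) = (4*(-1)*0)/Y = 0/Y = 0)
p(-123)/10456 + 2588/254 = 0/10456 + 2588/254 = 0*(1/10456) + 2588*(1/254) = 0 + 1294/127 = 1294/127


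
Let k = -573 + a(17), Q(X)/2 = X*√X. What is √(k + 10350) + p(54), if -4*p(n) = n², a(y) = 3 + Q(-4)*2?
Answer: -729 + 2*√(2445 - 8*I) ≈ -630.11 - 0.16179*I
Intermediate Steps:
Q(X) = 2*X^(3/2) (Q(X) = 2*(X*√X) = 2*X^(3/2))
a(y) = 3 - 32*I (a(y) = 3 + (2*(-4)^(3/2))*2 = 3 + (2*(-8*I))*2 = 3 - 16*I*2 = 3 - 32*I)
k = -570 - 32*I (k = -573 + (3 - 32*I) = -570 - 32*I ≈ -570.0 - 32.0*I)
p(n) = -n²/4
√(k + 10350) + p(54) = √((-570 - 32*I) + 10350) - ¼*54² = √(9780 - 32*I) - ¼*2916 = √(9780 - 32*I) - 729 = -729 + √(9780 - 32*I)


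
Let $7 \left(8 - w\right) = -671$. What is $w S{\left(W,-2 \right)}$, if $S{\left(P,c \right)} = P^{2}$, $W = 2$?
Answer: $\frac{2908}{7} \approx 415.43$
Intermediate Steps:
$w = \frac{727}{7}$ ($w = 8 - - \frac{671}{7} = 8 + \frac{671}{7} = \frac{727}{7} \approx 103.86$)
$w S{\left(W,-2 \right)} = \frac{727 \cdot 2^{2}}{7} = \frac{727}{7} \cdot 4 = \frac{2908}{7}$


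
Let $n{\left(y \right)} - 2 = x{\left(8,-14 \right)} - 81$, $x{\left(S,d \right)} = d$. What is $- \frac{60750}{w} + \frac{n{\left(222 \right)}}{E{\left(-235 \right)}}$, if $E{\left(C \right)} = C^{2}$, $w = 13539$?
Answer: $- \frac{1118725959}{249230425} \approx -4.4887$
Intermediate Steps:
$n{\left(y \right)} = -93$ ($n{\left(y \right)} = 2 - 95 = -93$)
$- \frac{60750}{w} + \frac{n{\left(222 \right)}}{E{\left(-235 \right)}} = - \frac{60750}{13539} - \frac{93}{\left(-235\right)^{2}} = \left(-60750\right) \frac{1}{13539} - \frac{93}{55225} = - \frac{20250}{4513} - \frac{93}{55225} = - \frac{1118725959}{249230425}$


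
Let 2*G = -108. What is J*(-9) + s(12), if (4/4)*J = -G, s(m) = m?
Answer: -474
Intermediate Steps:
G = -54 (G = (1/2)*(-108) = -54)
J = 54 (J = -1*(-54) = 54)
J*(-9) + s(12) = 54*(-9) + 12 = -486 + 12 = -474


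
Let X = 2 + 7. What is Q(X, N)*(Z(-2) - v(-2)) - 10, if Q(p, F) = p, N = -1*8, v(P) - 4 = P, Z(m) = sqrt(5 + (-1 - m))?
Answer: -28 + 9*sqrt(6) ≈ -5.9546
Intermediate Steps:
X = 9
Z(m) = sqrt(4 - m)
v(P) = 4 + P
N = -8
Q(X, N)*(Z(-2) - v(-2)) - 10 = 9*(sqrt(4 - 1*(-2)) - (4 - 2)) - 10 = 9*(sqrt(4 + 2) - 1*2) - 10 = 9*(sqrt(6) - 2) - 10 = 9*(-2 + sqrt(6)) - 10 = (-18 + 9*sqrt(6)) - 10 = -28 + 9*sqrt(6)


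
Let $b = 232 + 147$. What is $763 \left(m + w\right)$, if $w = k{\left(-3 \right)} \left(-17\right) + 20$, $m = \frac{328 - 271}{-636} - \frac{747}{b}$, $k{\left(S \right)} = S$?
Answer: $\frac{4226366109}{80348} \approx 52601.0$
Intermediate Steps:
$b = 379$
$m = - \frac{165565}{80348}$ ($m = \frac{328 - 271}{-636} - \frac{747}{379} = 57 \left(- \frac{1}{636}\right) - \frac{747}{379} = - \frac{19}{212} - \frac{747}{379} = - \frac{165565}{80348} \approx -2.0606$)
$w = 71$ ($w = \left(-3\right) \left(-17\right) + 20 = 51 + 20 = 71$)
$763 \left(m + w\right) = 763 \left(- \frac{165565}{80348} + 71\right) = 763 \cdot \frac{5539143}{80348} = \frac{4226366109}{80348}$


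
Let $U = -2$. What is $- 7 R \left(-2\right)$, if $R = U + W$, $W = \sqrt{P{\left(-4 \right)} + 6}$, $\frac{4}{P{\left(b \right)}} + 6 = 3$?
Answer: $-28 + \frac{14 \sqrt{42}}{3} \approx 2.2435$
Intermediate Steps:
$P{\left(b \right)} = - \frac{4}{3}$ ($P{\left(b \right)} = \frac{4}{-6 + 3} = \frac{4}{-3} = 4 \left(- \frac{1}{3}\right) = - \frac{4}{3}$)
$W = \frac{\sqrt{42}}{3}$ ($W = \sqrt{- \frac{4}{3} + 6} = \sqrt{\frac{14}{3}} = \frac{\sqrt{42}}{3} \approx 2.1602$)
$R = -2 + \frac{\sqrt{42}}{3} \approx 0.16025$
$- 7 R \left(-2\right) = - 7 \left(-2 + \frac{\sqrt{42}}{3}\right) \left(-2\right) = \left(14 - \frac{7 \sqrt{42}}{3}\right) \left(-2\right) = -28 + \frac{14 \sqrt{42}}{3}$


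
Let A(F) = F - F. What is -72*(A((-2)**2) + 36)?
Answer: -2592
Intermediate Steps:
A(F) = 0
-72*(A((-2)**2) + 36) = -72*(0 + 36) = -72*36 = -2592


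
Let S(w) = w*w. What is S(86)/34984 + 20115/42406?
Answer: 63583621/92720719 ≈ 0.68575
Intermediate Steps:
S(w) = w²
S(86)/34984 + 20115/42406 = 86²/34984 + 20115/42406 = 7396*(1/34984) + 20115*(1/42406) = 1849/8746 + 20115/42406 = 63583621/92720719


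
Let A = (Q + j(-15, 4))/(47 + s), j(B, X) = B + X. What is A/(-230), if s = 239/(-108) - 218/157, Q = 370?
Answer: -3043602/84624475 ≈ -0.035966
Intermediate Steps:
s = -61067/16956 (s = 239*(-1/108) - 218*1/157 = -239/108 - 218/157 = -61067/16956 ≈ -3.6015)
A = 6087204/735865 (A = (370 + (-15 + 4))/(47 - 61067/16956) = (370 - 11)/(735865/16956) = 359*(16956/735865) = 6087204/735865 ≈ 8.2722)
A/(-230) = (6087204/735865)/(-230) = (6087204/735865)*(-1/230) = -3043602/84624475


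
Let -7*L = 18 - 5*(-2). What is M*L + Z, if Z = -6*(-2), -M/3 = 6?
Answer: 84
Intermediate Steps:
M = -18 (M = -3*6 = -18)
L = -4 (L = -(18 - 5*(-2))/7 = -(18 + 10)/7 = -1/7*28 = -4)
Z = 12
M*L + Z = -18*(-4) + 12 = 72 + 12 = 84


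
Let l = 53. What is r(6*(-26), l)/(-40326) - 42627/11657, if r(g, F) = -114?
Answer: -286274584/78346697 ≈ -3.6539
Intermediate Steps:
r(6*(-26), l)/(-40326) - 42627/11657 = -114/(-40326) - 42627/11657 = -114*(-1/40326) - 42627*1/11657 = 19/6721 - 42627/11657 = -286274584/78346697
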